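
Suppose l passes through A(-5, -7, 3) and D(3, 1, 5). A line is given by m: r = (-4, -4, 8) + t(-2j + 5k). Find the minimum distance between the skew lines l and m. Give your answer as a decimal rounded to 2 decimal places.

A direction vector for l is D − A = (8, 8, 2).
Common perpendicular direction n = (8, 8, 2) × (0, -2, 5) = (44, -40, -16).
With w = (-4, -4, 8) − (-5, -7, 3) = (1, 3, 5), w · n = -156.
Distance = |w · n| / |n| = |-156| / √3792 ≈ 2.53.

2.53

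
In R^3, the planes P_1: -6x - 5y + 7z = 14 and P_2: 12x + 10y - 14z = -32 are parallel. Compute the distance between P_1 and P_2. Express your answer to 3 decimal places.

0.191

Rescale P_2 by 1/(-2): -6x - 5y + 7z = 16. Then distance = |14 − 16| / √110 ≈ 0.191.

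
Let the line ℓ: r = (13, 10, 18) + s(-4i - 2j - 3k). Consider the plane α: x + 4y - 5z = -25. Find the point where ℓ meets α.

Substitute r = (13, 10, 18) + t(-4, -2, -3) into the plane: -37 + 3t = -25, so t = 4.
Intersection: (13, 10, 18) + 4·(-4, -2, -3) = (-3, 2, 6).

(-3, 2, 6)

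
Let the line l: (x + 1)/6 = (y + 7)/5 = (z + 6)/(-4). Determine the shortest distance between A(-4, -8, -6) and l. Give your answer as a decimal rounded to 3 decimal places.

1.769

l has direction (6, 5, -4) through (-1, -7, -6).
Taking (-1, -7, -6) on l with direction v = (6, 5, -4): w = A − (-1, -7, -6) = (-3, -1, 0), and w × v = (4, -12, -9).
Distance = |w × v| / |v| = √241 / √77 ≈ 1.769.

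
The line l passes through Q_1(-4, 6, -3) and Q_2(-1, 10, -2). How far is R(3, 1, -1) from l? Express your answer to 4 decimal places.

8.8121

A direction vector for l is Q_2 − Q_1 = (3, 4, 1).
Taking (-4, 6, -3) on l with direction v = (3, 4, 1): w = R − (-4, 6, -3) = (7, -5, 2), and w × v = (-13, -1, 43).
Distance = |w × v| / |v| = √2019 / √26 ≈ 8.8121.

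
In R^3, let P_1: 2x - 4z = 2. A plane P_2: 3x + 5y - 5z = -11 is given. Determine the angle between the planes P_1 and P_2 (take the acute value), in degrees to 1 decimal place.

cos θ = |n₁·n₂| / (|n₁||n₂|) = |26| / (√20 · √59).
θ = arccos(0.75689) ≈ 40.8°.

40.8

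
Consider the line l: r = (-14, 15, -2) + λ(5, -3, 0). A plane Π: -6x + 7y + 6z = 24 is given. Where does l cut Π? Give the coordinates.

Substitute r = (-14, 15, -2) + t(5, -3, 0) into the plane: 177 + (-51)t = 24, so t = 3.
Intersection: (-14, 15, -2) + 3·(5, -3, 0) = (1, 6, -2).

(1, 6, -2)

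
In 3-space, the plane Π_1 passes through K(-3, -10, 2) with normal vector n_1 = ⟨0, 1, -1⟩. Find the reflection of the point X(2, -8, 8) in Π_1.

Π_1: n_1·r = n_1·K gives y - z = -12.
λ = (n·X − d)/|n|² = (-16 − (-12))/2 = -2.
Reflection = X − 2λn = (2, -8, 8) − (-4)·(0, 1, -1) = (2, -4, 4).

(2, -4, 4)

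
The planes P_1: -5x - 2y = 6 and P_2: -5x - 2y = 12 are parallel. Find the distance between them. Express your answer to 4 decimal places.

Same normal n = (-5, -2, 0) with |n| = √29; distance = |6 − 12| / |n| = 6/√29 ≈ 1.1142.

1.1142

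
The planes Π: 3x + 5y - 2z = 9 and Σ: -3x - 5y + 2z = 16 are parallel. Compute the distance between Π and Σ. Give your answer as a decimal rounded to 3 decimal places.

4.056

Rescale Σ by 1/(-1): 3x + 5y - 2z = -16. Then distance = |9 − (-16)| / √38 ≈ 4.056.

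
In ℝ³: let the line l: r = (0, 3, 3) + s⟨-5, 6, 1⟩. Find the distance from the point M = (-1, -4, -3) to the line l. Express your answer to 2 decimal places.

7.50

Taking (0, 3, 3) on l with direction v = (-5, 6, 1): w = M − (0, 3, 3) = (-1, -7, -6), and w × v = (29, 31, -41).
Distance = |w × v| / |v| = √3483 / √62 ≈ 7.50.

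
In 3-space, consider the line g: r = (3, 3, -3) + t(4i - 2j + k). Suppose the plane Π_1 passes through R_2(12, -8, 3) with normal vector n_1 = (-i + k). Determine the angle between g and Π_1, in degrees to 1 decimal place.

Π_1: n_1·r = n_1·R_2 gives -x + z = -9.
sin θ = |n·v| / (|n||v|) = |-3| / (√2 · √21) = 0.46291.
θ ≈ 27.6°.

27.6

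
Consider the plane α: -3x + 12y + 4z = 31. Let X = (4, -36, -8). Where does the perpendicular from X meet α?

(-5, 0, 4)

Foot = X − λn with λ = (n·X − d)/|n|² = (-476 − 31)/169 = -3.
Foot = (4, -36, -8) − (-3)·(-3, 12, 4) = (-5, 0, 4).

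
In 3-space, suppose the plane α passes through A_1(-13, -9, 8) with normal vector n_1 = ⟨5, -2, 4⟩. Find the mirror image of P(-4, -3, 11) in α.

α: n_1·r = n_1·A_1 gives 5x - 2y + 4z = -15.
λ = (n·P − d)/|n|² = (30 − (-15))/45 = 1.
Reflection = P − 2λn = (-4, -3, 11) − 2·(5, -2, 4) = (-14, 1, 3).

(-14, 1, 3)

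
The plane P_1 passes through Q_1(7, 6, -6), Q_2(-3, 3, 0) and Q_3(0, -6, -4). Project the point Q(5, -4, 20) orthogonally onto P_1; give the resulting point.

Q_1Q_2 = (-10, -3, 6), Q_1Q_3 = (-7, -12, 2); a normal to P_1 is Q_1Q_2 × Q_1Q_3 = (66, -22, 99).
Using Q_1: P_1 has equation 66x - 22y + 99z = -264.
Foot = Q − λn with λ = (n·Q − d)/|n|² = (2398 − (-264))/14641 = 2/11.
Foot = (5, -4, 20) − (2/11)·(66, -22, 99) = (-7, 0, 2).

(-7, 0, 2)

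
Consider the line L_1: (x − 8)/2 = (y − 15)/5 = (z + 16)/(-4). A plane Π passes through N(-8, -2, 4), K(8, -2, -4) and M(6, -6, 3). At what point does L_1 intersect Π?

L_1 has direction (2, 5, -4) through (8, 15, -16).
NK = (16, 0, -8), NM = (14, -4, -1); a normal to Π is NK × NM = (-32, -96, -64).
Using N: Π has equation -32x - 96y - 64z = 192.
Substitute r = (8, 15, -16) + t(2, 5, -4) into the plane: -672 + (-288)t = 192, so t = -3.
Intersection: (8, 15, -16) + (-3)·(2, 5, -4) = (2, 0, -4).

(2, 0, -4)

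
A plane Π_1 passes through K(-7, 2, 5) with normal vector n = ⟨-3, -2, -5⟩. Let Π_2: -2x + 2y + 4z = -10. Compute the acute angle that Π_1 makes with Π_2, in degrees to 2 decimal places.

53.41

Π_1: n·r = n·K gives -3x - 2y - 5z = -8.
cos θ = |n₁·n₂| / (|n₁||n₂|) = |-18| / (√38 · √24).
θ = arccos(0.59604) ≈ 53.41°.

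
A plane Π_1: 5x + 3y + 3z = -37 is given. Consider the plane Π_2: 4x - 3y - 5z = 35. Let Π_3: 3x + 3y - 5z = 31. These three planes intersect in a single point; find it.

Solving the 3×3 linear system 5x + 3y + 3z = -37, 4x - 3y - 5z = 35, 3x + 3y - 5z = 31 (e.g. by elimination or Cramer's rule, determinant = 228) gives (-2, -1, -8).

(-2, -1, -8)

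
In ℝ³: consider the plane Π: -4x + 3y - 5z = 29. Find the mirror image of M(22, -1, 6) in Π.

(-2, 17, -24)

λ = (n·M − d)/|n|² = (-121 − 29)/50 = -3.
Reflection = M − 2λn = (22, -1, 6) − (-6)·(-4, 3, -5) = (-2, 17, -24).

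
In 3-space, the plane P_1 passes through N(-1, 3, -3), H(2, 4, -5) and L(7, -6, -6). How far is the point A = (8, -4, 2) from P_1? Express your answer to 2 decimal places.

7.61

NH = (3, 1, -2), NL = (8, -9, -3); a normal to P_1 is NH × NL = (-21, -7, -35).
Using N: P_1 has equation -21x - 7y - 35z = 105.
n·A − d = (-21)·(8) + (-7)·(-4) + (-35)·(2) − 105 = -315; |n| = √1715.
Distance = |-315| / √1715 = 315/√1715 ≈ 7.61.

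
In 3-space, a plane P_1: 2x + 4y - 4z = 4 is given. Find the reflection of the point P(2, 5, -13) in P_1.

(-6, -11, 3)

λ = (n·P − d)/|n|² = (76 − 4)/36 = 2.
Reflection = P − 2λn = (2, 5, -13) − 4·(2, 4, -4) = (-6, -11, 3).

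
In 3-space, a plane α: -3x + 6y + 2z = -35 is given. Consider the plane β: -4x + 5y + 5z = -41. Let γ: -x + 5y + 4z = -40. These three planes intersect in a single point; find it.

(-1, -5, -4)

Solving the 3×3 linear system -3x + 6y + 2z = -35, -4x + 5y + 5z = -41, -x + 5y + 4z = -40 (e.g. by elimination or Cramer's rule, determinant = 51) gives (-1, -5, -4).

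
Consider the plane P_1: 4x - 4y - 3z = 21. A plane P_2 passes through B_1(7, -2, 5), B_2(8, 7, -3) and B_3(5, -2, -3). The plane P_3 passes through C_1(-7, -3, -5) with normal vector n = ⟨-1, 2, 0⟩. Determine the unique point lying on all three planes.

(7, 4, -3)

B_1B_2 = (1, 9, -8), B_1B_3 = (-2, 0, -8); a normal to P_2 is B_1B_2 × B_1B_3 = (-72, 24, 18).
Using B_1: P_2 has equation -72x + 24y + 18z = -462.
P_3: n·r = n·C_1 gives -x + 2y = 1.
Solving the 3×3 linear system 4x - 4y - 3z = 21, -72x + 24y + 18z = -462, -x + 2y = 1 (e.g. by elimination or Cramer's rule, determinant = 288) gives (7, 4, -3).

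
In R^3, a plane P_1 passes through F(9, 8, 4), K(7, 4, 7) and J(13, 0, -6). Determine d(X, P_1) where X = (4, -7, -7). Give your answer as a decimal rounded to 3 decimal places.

7.667

FK = (-2, -4, 3), FJ = (4, -8, -10); a normal to P_1 is FK × FJ = (64, -8, 32).
Using F: P_1 has equation 64x - 8y + 32z = 640.
n·X − d = (64)·(4) + (-8)·(-7) + (32)·(-7) − 640 = -552; |n| = √5184.
Distance = |-552| / √5184 = 552/√5184 ≈ 7.667.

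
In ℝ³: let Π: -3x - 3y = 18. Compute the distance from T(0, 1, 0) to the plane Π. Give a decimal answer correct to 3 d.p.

4.950

n·T − d = (-3)·(0) + (-3)·(1) + (0)·(0) − 18 = -21; |n| = √18.
Distance = |-21| / √18 = 21/√18 ≈ 4.950.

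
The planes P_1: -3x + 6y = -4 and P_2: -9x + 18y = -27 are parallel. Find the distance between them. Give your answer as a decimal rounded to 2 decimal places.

Rescale P_2 by 1/3: -3x + 6y = -9. Then distance = |-4 − (-9)| / √45 ≈ 0.75.

0.75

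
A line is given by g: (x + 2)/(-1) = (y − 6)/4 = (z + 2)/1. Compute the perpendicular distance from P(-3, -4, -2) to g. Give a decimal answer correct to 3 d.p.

4.062

g has direction (-1, 4, 1) through (-2, 6, -2).
Taking (-2, 6, -2) on g with direction v = (-1, 4, 1): w = P − (-2, 6, -2) = (-1, -10, 0), and w × v = (-10, 1, -14).
Distance = |w × v| / |v| = √297 / √18 ≈ 4.062.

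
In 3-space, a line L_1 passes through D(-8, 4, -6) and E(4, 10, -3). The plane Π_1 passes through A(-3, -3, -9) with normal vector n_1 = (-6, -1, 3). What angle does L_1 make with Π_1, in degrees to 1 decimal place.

47.7

A direction vector for L_1 is E − D = (12, 6, 3).
Π_1: n_1·r = n_1·A gives -6x - y + 3z = -6.
sin θ = |n·v| / (|n||v|) = |-69| / (√46 · √189) = 0.74001.
θ ≈ 47.7°.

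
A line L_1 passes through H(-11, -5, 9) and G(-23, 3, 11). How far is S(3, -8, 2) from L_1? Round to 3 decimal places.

7.337

A direction vector for L_1 is G − H = (-12, 8, 2).
Taking (-11, -5, 9) on L_1 with direction v = (-12, 8, 2): w = S − (-11, -5, 9) = (14, -3, -7), and w × v = (50, 56, 76).
Distance = |w × v| / |v| = √11412 / √212 ≈ 7.337.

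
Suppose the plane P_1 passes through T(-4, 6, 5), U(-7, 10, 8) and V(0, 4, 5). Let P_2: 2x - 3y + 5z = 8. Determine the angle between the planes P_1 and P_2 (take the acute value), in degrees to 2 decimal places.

TU = (-3, 4, 3), TV = (4, -2, 0); a normal to P_1 is TU × TV = (6, 12, -10).
Using T: P_1 has equation 6x + 12y - 10z = -2.
cos θ = |n₁·n₂| / (|n₁||n₂|) = |-74| / (√280 · √38).
θ = arccos(0.71740) ≈ 44.16°.

44.16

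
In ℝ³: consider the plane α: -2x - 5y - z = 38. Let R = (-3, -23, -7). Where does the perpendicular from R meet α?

(3, -8, -4)

Foot = R − λn with λ = (n·R − d)/|n|² = (128 − 38)/30 = 3.
Foot = (-3, -23, -7) − 3·(-2, -5, -1) = (3, -8, -4).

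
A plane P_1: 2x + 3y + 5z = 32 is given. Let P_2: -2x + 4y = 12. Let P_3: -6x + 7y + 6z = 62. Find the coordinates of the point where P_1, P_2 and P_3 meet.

Solving the 3×3 linear system 2x + 3y + 5z = 32, -2x + 4y = 12, -6x + 7y + 6z = 62 (e.g. by elimination or Cramer's rule, determinant = 134) gives (-2, 2, 6).

(-2, 2, 6)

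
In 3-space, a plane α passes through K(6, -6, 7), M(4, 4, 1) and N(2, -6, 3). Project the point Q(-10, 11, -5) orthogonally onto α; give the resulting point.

(-5, 9, -10)

KM = (-2, 10, -6), KN = (-4, 0, -4); a normal to α is KM × KN = (-40, 16, 40).
Using K: α has equation -40x + 16y + 40z = -56.
Foot = Q − λn with λ = (n·Q − d)/|n|² = (376 − (-56))/3456 = 1/8.
Foot = (-10, 11, -5) − (1/8)·(-40, 16, 40) = (-5, 9, -10).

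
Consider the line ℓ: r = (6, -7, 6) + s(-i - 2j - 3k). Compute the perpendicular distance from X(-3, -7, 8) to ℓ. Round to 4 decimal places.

Taking (6, -7, 6) on ℓ with direction v = (-1, -2, -3): w = X − (6, -7, 6) = (-9, 0, 2), and w × v = (4, -29, 18).
Distance = |w × v| / |v| = √1181 / √14 ≈ 9.1846.

9.1846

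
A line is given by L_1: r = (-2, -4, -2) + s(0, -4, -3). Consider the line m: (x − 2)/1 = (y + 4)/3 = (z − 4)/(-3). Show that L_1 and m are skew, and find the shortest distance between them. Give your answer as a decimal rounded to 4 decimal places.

m has direction (1, 3, -3) through (2, -4, 4).
Common perpendicular direction n = (0, -4, -3) × (1, 3, -3) = (21, -3, 4).
With w = (2, -4, 4) − (-2, -4, -2) = (4, 0, 6), w · n = 108.
Since n ≠ 0 the lines are not parallel, and w · n = 108 ≠ 0 so they do not intersect; hence they are skew.
Distance = |w · n| / |n| = |108| / √466 ≈ 5.0030.

5.0030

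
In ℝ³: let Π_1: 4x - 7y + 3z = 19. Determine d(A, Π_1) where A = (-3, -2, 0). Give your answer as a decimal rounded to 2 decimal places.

1.98

n·A − d = (4)·(-3) + (-7)·(-2) + (3)·(0) − 19 = -17; |n| = √74.
Distance = |-17| / √74 = 17/√74 ≈ 1.98.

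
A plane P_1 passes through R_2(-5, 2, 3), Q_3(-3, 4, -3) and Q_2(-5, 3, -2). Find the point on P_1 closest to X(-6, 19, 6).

R_2Q_3 = (2, 2, -6), R_2Q_2 = (0, 1, -5); a normal to P_1 is R_2Q_3 × R_2Q_2 = (-4, 10, 2).
Using R_2: P_1 has equation -4x + 10y + 2z = 46.
Foot = X − λn with λ = (n·X − d)/|n|² = (226 − 46)/120 = 3/2.
Foot = (-6, 19, 6) − (3/2)·(-4, 10, 2) = (0, 4, 3).

(0, 4, 3)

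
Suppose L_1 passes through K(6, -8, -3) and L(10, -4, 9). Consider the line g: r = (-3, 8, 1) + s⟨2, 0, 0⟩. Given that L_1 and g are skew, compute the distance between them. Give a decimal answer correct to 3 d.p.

13.914

A direction vector for L_1 is L − K = (4, 4, 12).
Common perpendicular direction n = (4, 4, 12) × (2, 0, 0) = (0, 24, -8).
With w = (-3, 8, 1) − (6, -8, -3) = (-9, 16, 4), w · n = 352.
Distance = |w · n| / |n| = |352| / √640 ≈ 13.914.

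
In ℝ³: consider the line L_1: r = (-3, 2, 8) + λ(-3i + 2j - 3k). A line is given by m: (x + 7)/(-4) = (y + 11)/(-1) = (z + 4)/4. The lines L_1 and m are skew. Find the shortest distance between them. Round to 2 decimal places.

17.27

m has direction (-4, -1, 4) through (-7, -11, -4).
Common perpendicular direction n = (-3, 2, -3) × (-4, -1, 4) = (5, 24, 11).
With w = (-7, -11, -4) − (-3, 2, 8) = (-4, -13, -12), w · n = -464.
Distance = |w · n| / |n| = |-464| / √722 ≈ 17.27.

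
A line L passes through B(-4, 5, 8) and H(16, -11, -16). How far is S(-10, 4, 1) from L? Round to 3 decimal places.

A direction vector for L is H − B = (20, -16, -24).
Taking (-4, 5, 8) on L with direction v = (20, -16, -24): w = S − (-4, 5, 8) = (-6, -1, -7), and w × v = (-88, -284, 116).
Distance = |w × v| / |v| = √101856 / √1232 ≈ 9.093.

9.093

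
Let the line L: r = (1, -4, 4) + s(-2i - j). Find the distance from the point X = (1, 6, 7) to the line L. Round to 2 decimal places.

9.43

Taking (1, -4, 4) on L with direction v = (-2, -1, 0): w = X − (1, -4, 4) = (0, 10, 3), and w × v = (3, -6, 20).
Distance = |w × v| / |v| = √445 / √5 ≈ 9.43.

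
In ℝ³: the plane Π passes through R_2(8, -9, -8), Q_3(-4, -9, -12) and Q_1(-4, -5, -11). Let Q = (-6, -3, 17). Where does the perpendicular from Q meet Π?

(2, 3, -7)

R_2Q_3 = (-12, 0, -4), R_2Q_1 = (-12, 4, -3); a normal to Π is R_2Q_3 × R_2Q_1 = (16, 12, -48).
Using R_2: Π has equation 16x + 12y - 48z = 404.
Foot = Q − λn with λ = (n·Q − d)/|n|² = (-948 − 404)/2704 = -1/2.
Foot = (-6, -3, 17) − (-1/2)·(16, 12, -48) = (2, 3, -7).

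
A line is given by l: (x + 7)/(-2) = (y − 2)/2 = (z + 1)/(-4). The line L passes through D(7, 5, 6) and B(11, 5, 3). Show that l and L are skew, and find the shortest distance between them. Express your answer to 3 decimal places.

8.524

l has direction (-2, 2, -4) through (-7, 2, -1).
A direction vector for L is B − D = (4, 0, -3).
Common perpendicular direction n = (-2, 2, -4) × (4, 0, -3) = (-6, -22, -8).
With w = (7, 5, 6) − (-7, 2, -1) = (14, 3, 7), w · n = -206.
Since n ≠ 0 the lines are not parallel, and w · n = -206 ≠ 0 so they do not intersect; hence they are skew.
Distance = |w · n| / |n| = |-206| / √584 ≈ 8.524.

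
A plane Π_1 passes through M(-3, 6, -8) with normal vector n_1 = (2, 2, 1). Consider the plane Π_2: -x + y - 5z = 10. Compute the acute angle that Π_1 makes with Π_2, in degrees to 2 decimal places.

Π_1: n_1·r = n_1·M gives 2x + 2y + z = -2.
cos θ = |n₁·n₂| / (|n₁||n₂|) = |-5| / (√9 · √27).
θ = arccos(0.32075) ≈ 71.29°.

71.29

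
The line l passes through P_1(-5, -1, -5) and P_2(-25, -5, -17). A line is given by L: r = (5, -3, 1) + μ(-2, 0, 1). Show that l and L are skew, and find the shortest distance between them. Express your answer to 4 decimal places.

3.9198

A direction vector for l is P_2 − P_1 = (-20, -4, -12).
Common perpendicular direction n = (-20, -4, -12) × (-2, 0, 1) = (-4, 44, -8).
With w = (5, -3, 1) − (-5, -1, -5) = (10, -2, 6), w · n = -176.
Since n ≠ 0 the lines are not parallel, and w · n = -176 ≠ 0 so they do not intersect; hence they are skew.
Distance = |w · n| / |n| = |-176| / √2016 ≈ 3.9198.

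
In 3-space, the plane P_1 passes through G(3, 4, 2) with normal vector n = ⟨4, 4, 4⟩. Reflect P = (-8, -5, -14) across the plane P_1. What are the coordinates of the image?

P_1: n·r = n·G gives 4x + 4y + 4z = 36.
λ = (n·P − d)/|n|² = (-108 − 36)/48 = -3.
Reflection = P − 2λn = (-8, -5, -14) − (-6)·(4, 4, 4) = (16, 19, 10).

(16, 19, 10)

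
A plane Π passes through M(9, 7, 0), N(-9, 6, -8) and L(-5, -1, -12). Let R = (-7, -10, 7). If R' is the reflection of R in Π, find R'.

MN = (-18, -1, -8), ML = (-14, -8, -12); a normal to Π is MN × ML = (-52, -104, 130).
Using M: Π has equation -52x - 104y + 130z = -1196.
λ = (n·R − d)/|n|² = (2314 − (-1196))/30420 = 3/26.
Reflection = R − 2λn = (-7, -10, 7) − (3/13)·(-52, -104, 130) = (5, 14, -23).

(5, 14, -23)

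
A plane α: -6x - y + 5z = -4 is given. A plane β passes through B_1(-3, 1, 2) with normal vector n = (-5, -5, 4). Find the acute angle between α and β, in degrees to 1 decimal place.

β: n·r = n·B_1 gives -5x - 5y + 4z = 18.
cos θ = |n₁·n₂| / (|n₁||n₂|) = |55| / (√62 · √66).
θ = arccos(0.85979) ≈ 30.7°.

30.7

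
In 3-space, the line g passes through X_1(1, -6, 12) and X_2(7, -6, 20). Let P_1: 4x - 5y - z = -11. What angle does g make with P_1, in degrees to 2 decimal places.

A direction vector for g is X_2 − X_1 = (6, 0, 8).
sin θ = |n·v| / (|n||v|) = |16| / (√42 · √100) = 0.24689.
θ ≈ 14.29°.

14.29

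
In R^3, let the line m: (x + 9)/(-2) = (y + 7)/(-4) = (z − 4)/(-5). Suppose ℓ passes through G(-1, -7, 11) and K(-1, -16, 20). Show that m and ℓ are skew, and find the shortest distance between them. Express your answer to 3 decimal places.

m has direction (-2, -4, -5) through (-9, -7, 4).
A direction vector for ℓ is K − G = (0, -9, 9).
Common perpendicular direction n = (-2, -4, -5) × (0, -9, 9) = (-81, 18, 18).
With w = (-1, -7, 11) − (-9, -7, 4) = (8, 0, 7), w · n = -522.
Since n ≠ 0 the lines are not parallel, and w · n = -522 ≠ 0 so they do not intersect; hence they are skew.
Distance = |w · n| / |n| = |-522| / √7209 ≈ 6.148.

6.148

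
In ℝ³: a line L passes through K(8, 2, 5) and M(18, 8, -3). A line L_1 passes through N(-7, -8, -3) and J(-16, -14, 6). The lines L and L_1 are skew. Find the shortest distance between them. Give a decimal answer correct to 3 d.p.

A direction vector for L is M − K = (10, 6, -8).
A direction vector for L_1 is J − N = (-9, -6, 9).
Common perpendicular direction n = (10, 6, -8) × (-9, -6, 9) = (6, -18, -6).
With w = (-7, -8, -3) − (8, 2, 5) = (-15, -10, -8), w · n = 138.
Distance = |w · n| / |n| = |138| / √396 ≈ 6.935.

6.935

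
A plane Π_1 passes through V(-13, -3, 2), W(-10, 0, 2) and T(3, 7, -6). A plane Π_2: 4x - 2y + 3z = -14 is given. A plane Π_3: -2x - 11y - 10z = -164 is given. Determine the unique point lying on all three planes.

(-3, 10, 6)

VW = (3, 3, 0), VT = (16, 10, -8); a normal to Π_1 is VW × VT = (-24, 24, -18).
Using V: Π_1 has equation -24x + 24y - 18z = 204.
Solving the 3×3 linear system -24x + 24y - 18z = 204, 4x - 2y + 3z = -14, -2x - 11y - 10z = -164 (e.g. by elimination or Cramer's rule, determinant = 408) gives (-3, 10, 6).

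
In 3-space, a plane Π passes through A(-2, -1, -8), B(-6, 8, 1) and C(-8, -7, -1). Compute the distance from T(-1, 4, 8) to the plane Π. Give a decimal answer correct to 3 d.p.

8.636

AB = (-4, 9, 9), AC = (-6, -6, 7); a normal to Π is AB × AC = (117, -26, 78).
Using A: Π has equation 117x - 26y + 78z = -832.
n·T − d = (117)·(-1) + (-26)·(4) + (78)·(8) − (-832) = 1235; |n| = √20449.
Distance = |1235| / √20449 = 1235/√20449 ≈ 8.636.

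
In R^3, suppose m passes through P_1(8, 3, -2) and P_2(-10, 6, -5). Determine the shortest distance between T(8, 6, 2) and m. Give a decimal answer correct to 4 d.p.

4.9974

A direction vector for m is P_2 − P_1 = (-18, 3, -3).
Taking (8, 3, -2) on m with direction v = (-18, 3, -3): w = T − (8, 3, -2) = (0, 3, 4), and w × v = (-21, -72, 54).
Distance = |w × v| / |v| = √8541 / √342 ≈ 4.9974.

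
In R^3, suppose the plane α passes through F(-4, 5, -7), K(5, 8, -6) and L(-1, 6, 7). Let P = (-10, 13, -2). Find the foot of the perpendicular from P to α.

(-7, 4, -2)

FK = (9, 3, 1), FL = (3, 1, 14); a normal to α is FK × FL = (41, -123, 0).
Using F: α has equation 41x - 123y = -779.
Foot = P − λn with λ = (n·P − d)/|n|² = (-2009 − (-779))/16810 = -3/41.
Foot = (-10, 13, -2) − (-3/41)·(41, -123, 0) = (-7, 4, -2).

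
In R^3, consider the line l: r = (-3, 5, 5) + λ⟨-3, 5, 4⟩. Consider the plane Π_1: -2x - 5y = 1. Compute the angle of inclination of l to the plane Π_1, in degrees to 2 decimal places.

29.93

sin θ = |n·v| / (|n||v|) = |-19| / (√29 · √50) = 0.49896.
θ ≈ 29.93°.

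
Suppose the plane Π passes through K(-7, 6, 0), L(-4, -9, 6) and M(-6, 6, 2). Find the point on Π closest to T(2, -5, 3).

KL = (3, -15, 6), KM = (1, 0, 2); a normal to Π is KL × KM = (-30, 0, 15).
Using K: Π has equation -30x + 15z = 210.
Foot = T − λn with λ = (n·T − d)/|n|² = (-15 − 210)/1125 = -1/5.
Foot = (2, -5, 3) − (-1/5)·(-30, 0, 15) = (-4, -5, 6).

(-4, -5, 6)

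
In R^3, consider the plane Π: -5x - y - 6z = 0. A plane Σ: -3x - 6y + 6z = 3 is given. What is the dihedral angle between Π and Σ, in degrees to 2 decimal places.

cos θ = |n₁·n₂| / (|n₁||n₂|) = |-15| / (√62 · √81).
θ = arccos(0.21167) ≈ 77.78°.

77.78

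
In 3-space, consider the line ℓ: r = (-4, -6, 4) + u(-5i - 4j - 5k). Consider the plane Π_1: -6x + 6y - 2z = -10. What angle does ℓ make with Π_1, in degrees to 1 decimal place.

sin θ = |n·v| / (|n||v|) = |16| / (√76 · √66) = 0.22591.
θ ≈ 13.1°.

13.1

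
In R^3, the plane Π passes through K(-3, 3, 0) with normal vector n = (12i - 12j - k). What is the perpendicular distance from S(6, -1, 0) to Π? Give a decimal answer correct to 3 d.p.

9.176

Π: n·r = n·K gives 12x - 12y - z = -72.
n·S − d = (12)·(6) + (-12)·(-1) + (-1)·(0) − (-72) = 156; |n| = √289.
Distance = |156| / √289 = 156/√289 ≈ 9.176.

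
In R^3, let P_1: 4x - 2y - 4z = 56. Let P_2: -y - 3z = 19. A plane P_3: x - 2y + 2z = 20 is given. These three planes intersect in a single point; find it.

(6, -10, -3)

Solving the 3×3 linear system 4x - 2y - 4z = 56, -y - 3z = 19, x - 2y + 2z = 20 (e.g. by elimination or Cramer's rule, determinant = -30) gives (6, -10, -3).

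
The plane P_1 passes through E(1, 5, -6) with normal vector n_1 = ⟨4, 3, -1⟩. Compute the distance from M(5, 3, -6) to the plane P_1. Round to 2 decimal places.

1.96

P_1: n_1·r = n_1·E gives 4x + 3y - z = 25.
n·M − d = (4)·(5) + (3)·(3) + (-1)·(-6) − 25 = 10; |n| = √26.
Distance = |10| / √26 = 10/√26 ≈ 1.96.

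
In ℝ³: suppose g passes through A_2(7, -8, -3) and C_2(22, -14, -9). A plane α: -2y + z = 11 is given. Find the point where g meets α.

(2, -6, -1)

A direction vector for g is C_2 − A_2 = (15, -6, -6).
Substitute r = (7, -8, -3) + t(15, -6, -6) into the plane: 13 + 6t = 11, so t = -1/3.
Intersection: (7, -8, -3) + (-1/3)·(15, -6, -6) = (2, -6, -1).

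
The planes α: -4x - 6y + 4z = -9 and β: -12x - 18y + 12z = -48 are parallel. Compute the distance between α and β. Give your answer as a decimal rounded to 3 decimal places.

Rescale β by 1/3: -4x - 6y + 4z = -16. Then distance = |-9 − (-16)| / √68 ≈ 0.849.

0.849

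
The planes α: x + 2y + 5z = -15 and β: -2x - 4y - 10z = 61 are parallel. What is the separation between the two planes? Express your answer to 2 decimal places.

2.83

Rescale β by 1/(-2): x + 2y + 5z = -61/2. Then distance = |-15 − (-61/2)| / √30 ≈ 2.83.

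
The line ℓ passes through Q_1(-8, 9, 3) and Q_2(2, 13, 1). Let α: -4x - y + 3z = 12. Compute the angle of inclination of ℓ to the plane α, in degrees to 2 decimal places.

A direction vector for ℓ is Q_2 − Q_1 = (10, 4, -2).
sin θ = |n·v| / (|n||v|) = |-50| / (√26 · √120) = 0.89514.
θ ≈ 63.53°.

63.53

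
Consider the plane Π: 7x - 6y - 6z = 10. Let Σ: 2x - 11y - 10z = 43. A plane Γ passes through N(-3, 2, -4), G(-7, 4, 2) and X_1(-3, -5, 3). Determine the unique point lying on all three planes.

(-2, -7, 3)

NG = (-4, 2, 6), NX_1 = (0, -7, 7); a normal to Γ is NG × NX_1 = (56, 28, 28).
Using N: Γ has equation 56x + 28y + 28z = -224.
Solving the 3×3 linear system 7x - 6y - 6z = 10, 2x - 11y - 10z = 43, 56x + 28y + 28z = -224 (e.g. by elimination or Cramer's rule, determinant = -532) gives (-2, -7, 3).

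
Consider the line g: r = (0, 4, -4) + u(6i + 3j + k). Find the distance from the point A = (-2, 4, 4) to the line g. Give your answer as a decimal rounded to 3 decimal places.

Taking (0, 4, -4) on g with direction v = (6, 3, 1): w = A − (0, 4, -4) = (-2, 0, 8), and w × v = (-24, 50, -6).
Distance = |w × v| / |v| = √3112 / √46 ≈ 8.225.

8.225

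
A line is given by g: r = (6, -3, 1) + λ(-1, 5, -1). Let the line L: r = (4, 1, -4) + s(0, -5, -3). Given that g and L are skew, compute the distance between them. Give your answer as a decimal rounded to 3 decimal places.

0.144

Common perpendicular direction n = (-1, 5, -1) × (0, -5, -3) = (-20, -3, 5).
With w = (4, 1, -4) − (6, -3, 1) = (-2, 4, -5), w · n = 3.
Distance = |w · n| / |n| = |3| / √434 ≈ 0.144.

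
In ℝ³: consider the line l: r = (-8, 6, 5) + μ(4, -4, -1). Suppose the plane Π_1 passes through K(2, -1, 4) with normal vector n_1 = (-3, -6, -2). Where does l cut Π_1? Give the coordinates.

Π_1: n_1·r = n_1·K gives -3x - 6y - 2z = -8.
Substitute r = (-8, 6, 5) + t(4, -4, -1) into the plane: -22 + 14t = -8, so t = 1.
Intersection: (-8, 6, 5) + 1·(4, -4, -1) = (-4, 2, 4).

(-4, 2, 4)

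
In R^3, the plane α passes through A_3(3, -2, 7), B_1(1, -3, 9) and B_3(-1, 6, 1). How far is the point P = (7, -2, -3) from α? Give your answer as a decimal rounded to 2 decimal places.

A_3B_1 = (-2, -1, 2), A_3B_3 = (-4, 8, -6); a normal to α is A_3B_1 × A_3B_3 = (-10, -20, -20).
Using A_3: α has equation -10x - 20y - 20z = -130.
n·P − d = (-10)·(7) + (-20)·(-2) + (-20)·(-3) − (-130) = 160; |n| = √900.
Distance = |160| / √900 = 160/√900 ≈ 5.33.

5.33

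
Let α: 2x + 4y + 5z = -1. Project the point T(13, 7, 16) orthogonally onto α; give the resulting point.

Foot = T − λn with λ = (n·T − d)/|n|² = (134 − (-1))/45 = 3.
Foot = (13, 7, 16) − 3·(2, 4, 5) = (7, -5, 1).

(7, -5, 1)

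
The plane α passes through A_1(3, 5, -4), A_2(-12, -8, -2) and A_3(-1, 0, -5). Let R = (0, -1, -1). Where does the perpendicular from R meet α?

(-2, 1, -3)

A_1A_2 = (-15, -13, 2), A_1A_3 = (-4, -5, -1); a normal to α is A_1A_2 × A_1A_3 = (23, -23, 23).
Using A_1: α has equation 23x - 23y + 23z = -138.
Foot = R − λn with λ = (n·R − d)/|n|² = (0 − (-138))/1587 = 2/23.
Foot = (0, -1, -1) − (2/23)·(23, -23, 23) = (-2, 1, -3).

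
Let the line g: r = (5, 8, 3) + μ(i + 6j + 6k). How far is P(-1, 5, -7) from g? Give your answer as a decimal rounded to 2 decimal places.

6.95

Taking (5, 8, 3) on g with direction v = (1, 6, 6): w = P − (5, 8, 3) = (-6, -3, -10), and w × v = (42, 26, -33).
Distance = |w × v| / |v| = √3529 / √73 ≈ 6.95.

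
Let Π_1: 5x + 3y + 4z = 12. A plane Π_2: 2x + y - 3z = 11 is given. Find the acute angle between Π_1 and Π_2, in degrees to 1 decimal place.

87.8

cos θ = |n₁·n₂| / (|n₁||n₂|) = |1| / (√50 · √14).
θ = arccos(0.03780) ≈ 87.8°.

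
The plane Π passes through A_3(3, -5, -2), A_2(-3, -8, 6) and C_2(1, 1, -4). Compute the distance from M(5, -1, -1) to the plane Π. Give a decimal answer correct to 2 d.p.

A_3A_2 = (-6, -3, 8), A_3C_2 = (-2, 6, -2); a normal to Π is A_3A_2 × A_3C_2 = (-42, -28, -42).
Using A_3: Π has equation -42x - 28y - 42z = 98.
n·M − d = (-42)·(5) + (-28)·(-1) + (-42)·(-1) − 98 = -238; |n| = √4312.
Distance = |-238| / √4312 = 238/√4312 ≈ 3.62.

3.62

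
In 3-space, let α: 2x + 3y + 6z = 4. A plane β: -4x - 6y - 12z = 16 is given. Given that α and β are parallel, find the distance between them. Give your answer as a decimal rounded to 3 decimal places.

1.714

Rescale β by 1/(-2): 2x + 3y + 6z = -8. Then distance = |4 − (-8)| / √49 ≈ 1.714.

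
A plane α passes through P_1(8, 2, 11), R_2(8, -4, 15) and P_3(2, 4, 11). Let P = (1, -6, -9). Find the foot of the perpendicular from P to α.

P_1R_2 = (0, -6, 4), P_1P_3 = (-6, 2, 0); a normal to α is P_1R_2 × P_1P_3 = (-8, -24, -36).
Using P_1: α has equation -8x - 24y - 36z = -508.
Foot = P − λn with λ = (n·P − d)/|n|² = (460 − (-508))/1936 = 1/2.
Foot = (1, -6, -9) − (1/2)·(-8, -24, -36) = (5, 6, 9).

(5, 6, 9)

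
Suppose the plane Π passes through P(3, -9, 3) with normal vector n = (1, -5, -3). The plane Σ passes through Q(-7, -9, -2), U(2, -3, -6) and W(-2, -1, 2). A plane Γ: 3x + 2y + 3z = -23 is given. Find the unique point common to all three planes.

Π: n·r = n·P gives x - 5y - 3z = 39.
QU = (9, 6, -4), QW = (5, 8, 4); a normal to Σ is QU × QW = (56, -56, 42).
Using Q: Σ has equation 56x - 56y + 42z = 28.
Solving the 3×3 linear system x - 5y - 3z = 39, 56x - 56y + 42z = 28, 3x + 2y + 3z = -23 (e.g. by elimination or Cramer's rule, determinant = -882) gives (1, -4, -6).

(1, -4, -6)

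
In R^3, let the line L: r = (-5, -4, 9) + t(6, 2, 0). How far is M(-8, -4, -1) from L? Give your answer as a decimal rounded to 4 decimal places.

10.0449

Taking (-5, -4, 9) on L with direction v = (6, 2, 0): w = M − (-5, -4, 9) = (-3, 0, -10), and w × v = (20, -60, -6).
Distance = |w × v| / |v| = √4036 / √40 ≈ 10.0449.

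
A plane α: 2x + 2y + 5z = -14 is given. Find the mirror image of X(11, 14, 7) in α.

(-1, 2, -23)

λ = (n·X − d)/|n|² = (85 − (-14))/33 = 3.
Reflection = X − 2λn = (11, 14, 7) − 6·(2, 2, 5) = (-1, 2, -23).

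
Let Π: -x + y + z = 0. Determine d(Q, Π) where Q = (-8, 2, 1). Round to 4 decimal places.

6.3509

n·Q − d = (-1)·(-8) + (1)·(2) + (1)·(1) − 0 = 11; |n| = √3.
Distance = |11| / √3 = 11/√3 ≈ 6.3509.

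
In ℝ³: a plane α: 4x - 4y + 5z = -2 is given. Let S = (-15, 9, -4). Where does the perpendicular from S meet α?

Foot = S − λn with λ = (n·S − d)/|n|² = (-116 − (-2))/57 = -2.
Foot = (-15, 9, -4) − (-2)·(4, -4, 5) = (-7, 1, 6).

(-7, 1, 6)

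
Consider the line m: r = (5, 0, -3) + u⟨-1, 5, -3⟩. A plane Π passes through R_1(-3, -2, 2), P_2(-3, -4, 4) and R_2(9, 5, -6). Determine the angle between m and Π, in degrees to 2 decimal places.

13.22

R_1P_2 = (0, -2, 2), R_1R_2 = (12, 7, -8); a normal to Π is R_1P_2 × R_1R_2 = (2, 24, 24).
Using R_1: Π has equation 2x + 24y + 24z = -6.
sin θ = |n·v| / (|n||v|) = |46| / (√1156 · √35) = 0.22869.
θ ≈ 13.22°.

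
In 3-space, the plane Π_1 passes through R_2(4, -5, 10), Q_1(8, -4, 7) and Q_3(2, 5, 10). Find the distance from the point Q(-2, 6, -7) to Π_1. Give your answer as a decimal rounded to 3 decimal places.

R_2Q_1 = (4, 1, -3), R_2Q_3 = (-2, 10, 0); a normal to Π_1 is R_2Q_1 × R_2Q_3 = (30, 6, 42).
Using R_2: Π_1 has equation 30x + 6y + 42z = 510.
n·Q − d = (30)·(-2) + (6)·(6) + (42)·(-7) − 510 = -828; |n| = √2700.
Distance = |-828| / √2700 = 828/√2700 ≈ 15.935.

15.935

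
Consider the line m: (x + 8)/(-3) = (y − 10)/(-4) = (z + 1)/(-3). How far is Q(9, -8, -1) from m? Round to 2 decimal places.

m has direction (-3, -4, -3) through (-8, 10, -1).
Taking (-8, 10, -1) on m with direction v = (-3, -4, -3): w = Q − (-8, 10, -1) = (17, -18, 0), and w × v = (54, 51, -122).
Distance = |w × v| / |v| = √20401 / √34 ≈ 24.50.

24.50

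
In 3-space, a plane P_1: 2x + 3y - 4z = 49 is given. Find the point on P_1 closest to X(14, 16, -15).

(8, 7, -3)

Foot = X − λn with λ = (n·X − d)/|n|² = (136 − 49)/29 = 3.
Foot = (14, 16, -15) − 3·(2, 3, -4) = (8, 7, -3).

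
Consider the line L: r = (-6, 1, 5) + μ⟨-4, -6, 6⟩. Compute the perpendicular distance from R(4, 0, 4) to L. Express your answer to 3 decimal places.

9.155

Taking (-6, 1, 5) on L with direction v = (-4, -6, 6): w = R − (-6, 1, 5) = (10, -1, -1), and w × v = (-12, -56, -64).
Distance = |w × v| / |v| = √7376 / √88 ≈ 9.155.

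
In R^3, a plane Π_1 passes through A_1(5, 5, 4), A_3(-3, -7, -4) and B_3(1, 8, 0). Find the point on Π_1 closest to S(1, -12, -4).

(-1, -12, -2)

A_1A_3 = (-8, -12, -8), A_1B_3 = (-4, 3, -4); a normal to Π_1 is A_1A_3 × A_1B_3 = (72, 0, -72).
Using A_1: Π_1 has equation 72x - 72z = 72.
Foot = S − λn with λ = (n·S − d)/|n|² = (360 − 72)/10368 = 1/36.
Foot = (1, -12, -4) − (1/36)·(72, 0, -72) = (-1, -12, -2).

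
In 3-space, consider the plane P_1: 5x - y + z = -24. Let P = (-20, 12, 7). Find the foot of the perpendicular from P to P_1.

(-5, 9, 10)

Foot = P − λn with λ = (n·P − d)/|n|² = (-105 − (-24))/27 = -3.
Foot = (-20, 12, 7) − (-3)·(5, -1, 1) = (-5, 9, 10).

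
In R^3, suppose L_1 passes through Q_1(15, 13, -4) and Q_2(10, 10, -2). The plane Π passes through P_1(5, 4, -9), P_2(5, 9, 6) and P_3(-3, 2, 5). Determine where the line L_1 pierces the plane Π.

(5, 7, 0)

A direction vector for L_1 is Q_2 − Q_1 = (-5, -3, 2).
P_1P_2 = (0, 5, 15), P_1P_3 = (-8, -2, 14); a normal to Π is P_1P_2 × P_1P_3 = (100, -120, 40).
Using P_1: Π has equation 100x - 120y + 40z = -340.
Substitute r = (15, 13, -4) + t(-5, -3, 2) into the plane: -220 + (-60)t = -340, so t = 2.
Intersection: (15, 13, -4) + 2·(-5, -3, 2) = (5, 7, 0).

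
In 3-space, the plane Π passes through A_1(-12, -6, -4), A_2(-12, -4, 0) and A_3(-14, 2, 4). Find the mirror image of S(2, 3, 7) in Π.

A_1A_2 = (0, 2, 4), A_1A_3 = (-2, 8, 8); a normal to Π is A_1A_2 × A_1A_3 = (-16, -8, 4).
Using A_1: Π has equation -16x - 8y + 4z = 224.
λ = (n·S − d)/|n|² = (-28 − 224)/336 = -3/4.
Reflection = S − 2λn = (2, 3, 7) − (-3/2)·(-16, -8, 4) = (-22, -9, 13).

(-22, -9, 13)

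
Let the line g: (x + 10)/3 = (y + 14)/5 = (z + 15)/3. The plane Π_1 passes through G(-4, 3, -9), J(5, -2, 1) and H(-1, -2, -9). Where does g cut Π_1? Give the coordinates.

g has direction (3, 5, 3) through (-10, -14, -15).
GJ = (9, -5, 10), GH = (3, -5, 0); a normal to Π_1 is GJ × GH = (50, 30, -30).
Using G: Π_1 has equation 50x + 30y - 30z = 160.
Substitute r = (-10, -14, -15) + t(3, 5, 3) into the plane: -470 + 210t = 160, so t = 3.
Intersection: (-10, -14, -15) + 3·(3, 5, 3) = (-1, 1, -6).

(-1, 1, -6)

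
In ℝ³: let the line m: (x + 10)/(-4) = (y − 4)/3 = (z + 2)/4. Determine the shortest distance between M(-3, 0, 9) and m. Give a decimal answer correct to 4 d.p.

m has direction (-4, 3, 4) through (-10, 4, -2).
Taking (-10, 4, -2) on m with direction v = (-4, 3, 4): w = M − (-10, 4, -2) = (7, -4, 11), and w × v = (-49, -72, 5).
Distance = |w × v| / |v| = √7610 / √41 ≈ 13.6239.

13.6239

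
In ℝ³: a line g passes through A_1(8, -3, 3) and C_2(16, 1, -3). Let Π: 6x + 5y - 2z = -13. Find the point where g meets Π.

(4, -5, 6)

A direction vector for g is C_2 − A_1 = (8, 4, -6).
Substitute r = (8, -3, 3) + t(8, 4, -6) into the plane: 27 + 80t = -13, so t = -1/2.
Intersection: (8, -3, 3) + (-1/2)·(8, 4, -6) = (4, -5, 6).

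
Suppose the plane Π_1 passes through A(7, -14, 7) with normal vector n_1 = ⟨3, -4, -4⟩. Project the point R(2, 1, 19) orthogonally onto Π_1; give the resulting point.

(11, -11, 7)

Π_1: n_1·r = n_1·A gives 3x - 4y - 4z = 49.
Foot = R − λn with λ = (n·R − d)/|n|² = (-74 − 49)/41 = -3.
Foot = (2, 1, 19) − (-3)·(3, -4, -4) = (11, -11, 7).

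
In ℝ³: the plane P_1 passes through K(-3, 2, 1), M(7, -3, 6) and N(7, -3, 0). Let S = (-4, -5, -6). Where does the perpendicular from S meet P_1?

(-1, 1, -6)

KM = (10, -5, 5), KN = (10, -5, -1); a normal to P_1 is KM × KN = (30, 60, 0).
Using K: P_1 has equation 30x + 60y = 30.
Foot = S − λn with λ = (n·S − d)/|n|² = (-420 − 30)/4500 = -1/10.
Foot = (-4, -5, -6) − (-1/10)·(30, 60, 0) = (-1, 1, -6).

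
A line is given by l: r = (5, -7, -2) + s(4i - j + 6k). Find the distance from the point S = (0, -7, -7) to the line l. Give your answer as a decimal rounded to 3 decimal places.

1.682

Taking (5, -7, -2) on l with direction v = (4, -1, 6): w = S − (5, -7, -2) = (-5, 0, -5), and w × v = (-5, 10, 5).
Distance = |w × v| / |v| = √150 / √53 ≈ 1.682.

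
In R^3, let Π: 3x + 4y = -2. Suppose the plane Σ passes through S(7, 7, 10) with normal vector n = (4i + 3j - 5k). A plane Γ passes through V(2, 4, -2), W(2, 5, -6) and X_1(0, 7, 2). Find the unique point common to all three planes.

Σ: n·r = n·S gives 4x + 3y - 5z = -1.
VW = (0, 1, -4), VX_1 = (-2, 3, 4); a normal to Γ is VW × VX_1 = (16, 8, 2).
Using V: Γ has equation 16x + 8y + 2z = 60.
Solving the 3×3 linear system 3x + 4y = -2, 4x + 3y - 5z = -1, 16x + 8y + 2z = 60 (e.g. by elimination or Cramer's rule, determinant = -214) gives (6, -5, 2).

(6, -5, 2)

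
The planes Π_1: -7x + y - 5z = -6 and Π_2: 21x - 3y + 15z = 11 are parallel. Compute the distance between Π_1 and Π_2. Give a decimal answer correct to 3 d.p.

Rescale Π_2 by 1/(-3): -7x + y - 5z = -11/3. Then distance = |-6 − (-11/3)| / √75 ≈ 0.269.

0.269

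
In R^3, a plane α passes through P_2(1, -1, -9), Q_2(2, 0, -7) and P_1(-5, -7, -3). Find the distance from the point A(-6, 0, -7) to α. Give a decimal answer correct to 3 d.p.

5.657

P_2Q_2 = (1, 1, 2), P_2P_1 = (-6, -6, 6); a normal to α is P_2Q_2 × P_2P_1 = (18, -18, 0).
Using P_2: α has equation 18x - 18y = 36.
n·A − d = (18)·(-6) + (-18)·(0) + (0)·(-7) − 36 = -144; |n| = √648.
Distance = |-144| / √648 = 144/√648 ≈ 5.657.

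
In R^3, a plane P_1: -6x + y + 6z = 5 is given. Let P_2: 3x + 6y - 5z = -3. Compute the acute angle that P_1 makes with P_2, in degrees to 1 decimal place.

cos θ = |n₁·n₂| / (|n₁||n₂|) = |-42| / (√73 · √70).
θ = arccos(0.58754) ≈ 54.0°.

54.0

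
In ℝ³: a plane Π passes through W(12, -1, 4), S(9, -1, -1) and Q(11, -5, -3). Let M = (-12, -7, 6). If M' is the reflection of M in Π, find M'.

(18, 17, -12)

WS = (-3, 0, -5), WQ = (-1, -4, -7); a normal to Π is WS × WQ = (-20, -16, 12).
Using W: Π has equation -20x - 16y + 12z = -176.
λ = (n·M − d)/|n|² = (424 − (-176))/800 = 3/4.
Reflection = M − 2λn = (-12, -7, 6) − (3/2)·(-20, -16, 12) = (18, 17, -12).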